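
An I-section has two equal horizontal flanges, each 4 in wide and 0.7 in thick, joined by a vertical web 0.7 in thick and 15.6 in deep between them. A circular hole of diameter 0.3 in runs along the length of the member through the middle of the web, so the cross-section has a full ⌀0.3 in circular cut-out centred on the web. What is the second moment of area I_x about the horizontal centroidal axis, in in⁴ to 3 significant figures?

I_x ≈ 594 in⁴

Split into non-overlapping primitives; take the origin at the lower-left of the bounding box.
Bottom flange: 4 × 0.7, A = 2.8 in², y = 0.35 in, Ī = 0.11433 in⁴.
Web: 0.7 × 15.6, A = 10.92 in², y = 8.5 in, Ī = 221.46 in⁴.
Top flange: 4 × 0.7, A = 2.8 in², y = 16.65 in, Ī = 0.11433 in⁴.
Hole (subtracted): ⌀0.3, A = 0.070686 in², y = 8.5 in, Ī = 0.00039761 in⁴.
By symmetry the centroid is at mid-height, ȳ = 8.5 in.
Transfer each piece to the horizontal centroidal axis using Ī + A·d² with d = y − 8.5:
  bottom flange: d = -8.15 in → contributes +186.1 in⁴
  web: d = 0 in → contributes +221.46 in⁴
  top flange: d = 8.15 in → contributes +186.1 in⁴
  hole: d = 0 in → contributes −0.00039761 in⁴
Total I = 593.65 in⁴.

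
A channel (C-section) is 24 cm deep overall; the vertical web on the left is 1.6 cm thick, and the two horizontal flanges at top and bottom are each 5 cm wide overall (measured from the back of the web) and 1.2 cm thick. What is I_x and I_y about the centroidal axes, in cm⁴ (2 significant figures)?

Treat the section as a set of non-overlapping primitives; coordinates are from the bounding-box lower-left.
Web: 1.6 × 24, A = 38.4 cm², y = 12 cm, Ī = 1 843 cm⁴.
Top flange (beyond web): 3.4 × 1.2, A = 4.08 cm², y = 23.4 cm, Ī = 0.4896 cm⁴.
Bottom flange (beyond web): 3.4 × 1.2, A = 4.08 cm², y = 0.6 cm, Ī = 0.4896 cm⁴.
By symmetry the centroid is at mid-height, ȳ = 12 cm.
Transfer each piece to the centroidal x-axis using Ī + A·d² with d = y − 12:
  web: d = 0 cm → contributes +1 843 cm⁴
  top flange (beyond web): d = 11.4 cm → contributes +530.7 cm⁴
  bottom flange (beyond web): d = -11.4 cm → contributes +530.7 cm⁴
Total I = 2 905 cm⁴.
For the y-axis: x̄ = 1.238 cm.
Repeating about the centroidal y-axis gives I_y = 58.11 cm⁴.

I_x ≈ 2900 cm⁴, I_y ≈ 58 cm⁴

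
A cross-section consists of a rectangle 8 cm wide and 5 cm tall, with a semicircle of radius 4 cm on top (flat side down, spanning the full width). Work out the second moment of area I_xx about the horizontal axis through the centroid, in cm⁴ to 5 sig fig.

Decompose the section into non-overlapping parts with the origin at the bottom-left of its bounding rectangle.
Rectangular body: 8 × 5, A = 40 cm², y = 2.5 cm, Ī = 83.33333 cm⁴.
Semicircular cap: semicircle r = 4, A = 25.13274 cm², y = 6.697653 cm, Ī = 28.09778 cm⁴.
Centroid: ȳ = ΣA·y / ΣA = 4.119746 cm.
Transfer each piece to the horizontal axis through the centroid using Ī + A·d² with d = y − 4.119746:
  rectangular body: d = -1.619746 cm → contributes +188.2765 cm⁴
  semicircular cap: d = 2.577906 cm → contributes +195.12 cm⁴
Total I = 383.3964 cm⁴.

I_xx ≈ 383.40 cm⁴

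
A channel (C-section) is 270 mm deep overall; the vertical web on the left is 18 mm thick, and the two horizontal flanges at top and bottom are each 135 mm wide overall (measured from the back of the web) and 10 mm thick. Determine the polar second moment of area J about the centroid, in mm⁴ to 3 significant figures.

J ≈ 7.91 × 10⁷ mm⁴

Split into non-overlapping primitives; take the origin at the lower-left of the bounding box.
Web: 18 × 270, A = 4 860 mm², y = 135 mm, Ī = 29 524 500 mm⁴.
Top flange (beyond web): 117 × 10, A = 1 170 mm², y = 265 mm, Ī = 9 750 mm⁴.
Bottom flange (beyond web): 117 × 10, A = 1 170 mm², y = 5 mm, Ī = 9 750 mm⁴.
By symmetry the centroid is at mid-height, ȳ = 135 mm.
Transfer each piece to the centroidal x-axis using Ī + A·d² with d = y − 135:
  web: d = 0 mm → contributes +29 524 500 mm⁴
  top flange (beyond web): d = 130 mm → contributes +19 782 750 mm⁴
  bottom flange (beyond web): d = -130 mm → contributes +19 782 750 mm⁴
Total I = 69 090 000 mm⁴.
For the y-axis: x̄ = 30.938 mm.
Repeating about the centroidal y-axis gives I_y = 9 997 172 mm⁴.
Polar second moment: J = I_x + I_y = 79 087 172 mm⁴.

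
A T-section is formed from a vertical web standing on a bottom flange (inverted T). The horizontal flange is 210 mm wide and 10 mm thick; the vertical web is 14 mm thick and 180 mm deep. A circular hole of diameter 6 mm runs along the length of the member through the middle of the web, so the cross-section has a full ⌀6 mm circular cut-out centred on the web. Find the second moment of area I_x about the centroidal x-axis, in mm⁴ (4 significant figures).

Treat the section as a set of non-overlapping primitives; coordinates are from the bounding-box lower-left.
Flange: 210 × 10, A = 2 100 mm², y = 5 mm, Ī = 17 500 mm⁴.
Web: 14 × 180, A = 2 520 mm², y = 100 mm, Ī = 6 804 000 mm⁴.
Hole (subtracted): ⌀6, A = 28.2743 mm², y = 100 mm, Ī = 63.6173 mm⁴.
Centroid: ȳ = ΣA·y / ΣA = 56.5523 mm.
Transfer each piece to the centroidal x-axis using Ī + A·d² with d = y − 56.5523:
  flange: d = -51.5523 mm → contributes +5 598 539 mm⁴
  web: d = 43.4477 mm → contributes +11 561 014 mm⁴
  hole: d = 43.4477 mm → contributes −53437.2 mm⁴
Total I = 17 106 117 mm⁴.

I_x ≈ 1.711 × 10⁷ mm⁴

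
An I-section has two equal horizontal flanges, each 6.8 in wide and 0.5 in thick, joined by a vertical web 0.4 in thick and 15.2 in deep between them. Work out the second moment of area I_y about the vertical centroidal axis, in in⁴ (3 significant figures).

I_y ≈ 26.3 in⁴

Split into non-overlapping primitives; take the origin at the lower-left of the bounding box.
Bottom flange: 6.8 × 0.5, A = 3.4 in², x = 3.4 in, Ī = 13.101 in⁴.
Web: 0.4 × 15.2, A = 6.08 in², x = 3.4 in, Ī = 0.081067 in⁴.
Top flange: 6.8 × 0.5, A = 3.4 in², x = 3.4 in, Ī = 13.101 in⁴.
By symmetry the centroid is at mid-width, x̄ = 3.4 in.
All pieces are centred on the vertical centroidal axis, so I = ΣĪ = 26.284 in⁴.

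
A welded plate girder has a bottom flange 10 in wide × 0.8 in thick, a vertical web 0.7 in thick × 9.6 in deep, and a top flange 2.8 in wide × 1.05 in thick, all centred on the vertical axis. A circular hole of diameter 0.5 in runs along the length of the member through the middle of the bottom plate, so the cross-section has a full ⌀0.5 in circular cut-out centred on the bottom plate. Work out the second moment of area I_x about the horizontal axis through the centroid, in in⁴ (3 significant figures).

Split into non-overlapping primitives; take the origin at the lower-left of the bounding box.
Bottom plate: 10 × 0.8, A = 8 in², y = 0.4 in, Ī = 0.42667 in⁴.
Web plate: 0.7 × 9.6, A = 6.72 in², y = 5.6 in, Ī = 51.61 in⁴.
Top plate: 2.8 × 1.05, A = 2.94 in², y = 10.925 in, Ī = 0.27011 in⁴.
Hole (subtracted): ⌀0.5, A = 0.19635 in², y = 0.4 in, Ī = 0.003068 in⁴.
Centroid: ȳ = ΣA·y / ΣA = 4.1728 in.
Transfer each piece to the horizontal axis through the centroid using Ī + A·d² with d = y − 4.1728:
  bottom plate: d = -3.7728 in → contributes +114.3 in⁴
  web plate: d = 1.4272 in → contributes +65.297 in⁴
  top plate: d = 6.7522 in → contributes +134.31 in⁴
  hole: d = -3.7728 in → contributes −2.798 in⁴
Total I = 311.11 in⁴.

I_x ≈ 311 in⁴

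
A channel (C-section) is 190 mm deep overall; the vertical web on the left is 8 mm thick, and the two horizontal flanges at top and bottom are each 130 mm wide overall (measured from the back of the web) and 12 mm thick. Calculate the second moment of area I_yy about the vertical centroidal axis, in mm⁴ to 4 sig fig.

I_yy ≈ 7.867 × 10⁶ mm⁴

Break the section into simple shapes (no overlaps), measuring from the bottom-left corner of the bounding box.
Web: 8 × 190, A = 1 520 mm², x = 4 mm, Ī = 8106.67 mm⁴.
Top flange (beyond web): 122 × 12, A = 1 464 mm², x = 69 mm, Ī = 1 815 848 mm⁴.
Bottom flange (beyond web): 122 × 12, A = 1 464 mm², x = 69 mm, Ī = 1 815 848 mm⁴.
Centroid: x̄ = ΣA·x / ΣA = 46.7878 mm.
Transfer each piece to the vertical centroidal axis using Ī + A·d² with d = x − 46.7878:
  web: d = -42.7878 mm → contributes +2 790 912 mm⁴
  top flange (beyond web): d = 22.2122 mm → contributes +2 538 161 mm⁴
  bottom flange (beyond web): d = 22.2122 mm → contributes +2 538 161 mm⁴
Total I = 7 867 234 mm⁴.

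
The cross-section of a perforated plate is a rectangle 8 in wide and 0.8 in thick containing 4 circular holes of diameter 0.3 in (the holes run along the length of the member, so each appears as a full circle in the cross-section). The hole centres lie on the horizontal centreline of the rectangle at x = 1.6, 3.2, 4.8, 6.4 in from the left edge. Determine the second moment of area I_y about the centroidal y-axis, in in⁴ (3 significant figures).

I_y ≈ 33.2 in⁴

Treat the section as a set of non-overlapping primitives; coordinates are from the bounding-box lower-left.
Plate: 8 × 0.8, A = 6.4 in², x = 4 in, Ī = 34.133 in⁴.
Hole 1 (subtracted): ⌀0.3, A = 0.070686 in², x = 1.6 in, Ī = 0.00039761 in⁴.
Hole 2 (subtracted): ⌀0.3, A = 0.070686 in², x = 3.2 in, Ī = 0.00039761 in⁴.
Hole 3 (subtracted): ⌀0.3, A = 0.070686 in², x = 4.8 in, Ī = 0.00039761 in⁴.
Hole 4 (subtracted): ⌀0.3, A = 0.070686 in², x = 6.4 in, Ī = 0.00039761 in⁴.
By symmetry the centroid is at mid-width, x̄ = 4 in.
Transfer each piece to the centroidal y-axis using Ī + A·d² with d = x − 4:
  plate: d = 0 in → contributes +34.133 in⁴
  hole 1: d = -2.4 in → contributes −0.40755 in⁴
  hole 2: d = -0.8 in → contributes −0.045637 in⁴
  hole 3: d = 0.8 in → contributes −0.045637 in⁴
  hole 4: d = 2.4 in → contributes −0.40755 in⁴
Total I = 33.227 in⁴.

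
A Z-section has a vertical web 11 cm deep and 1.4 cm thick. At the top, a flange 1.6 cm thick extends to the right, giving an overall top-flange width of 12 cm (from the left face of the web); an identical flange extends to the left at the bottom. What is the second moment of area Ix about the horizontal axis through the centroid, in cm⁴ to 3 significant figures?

Ix ≈ 912 cm⁴

Treat the section as a set of non-overlapping primitives; coordinates are from the bounding-box lower-left.
Web: 1.4 × 11, A = 15.4 cm², y = 5.5 cm, Ī = 155.28 cm⁴.
Top flange (beyond web): 10.6 × 1.6, A = 16.96 cm², y = 10.2 cm, Ī = 3.6181 cm⁴.
Bottom flange (beyond web): 10.6 × 1.6, A = 16.96 cm², y = 0.8 cm, Ī = 3.6181 cm⁴.
Centroid: ȳ = ΣA·y / ΣA = 5.5 cm.
Transfer each piece to the horizontal axis through the centroid using Ī + A·d² with d = y − 5.5:
  web: d = 0 cm → contributes +155.28 cm⁴
  top flange (beyond web): d = 4.7 cm → contributes +378.26 cm⁴
  bottom flange (beyond web): d = -4.7 cm → contributes +378.26 cm⁴
Total I = 911.81 cm⁴.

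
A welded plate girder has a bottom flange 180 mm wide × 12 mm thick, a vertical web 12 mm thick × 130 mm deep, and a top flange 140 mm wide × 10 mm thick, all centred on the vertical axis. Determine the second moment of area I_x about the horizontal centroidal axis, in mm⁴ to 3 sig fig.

Decompose the section into non-overlapping parts with the origin at the bottom-left of its bounding rectangle.
Bottom plate: 180 × 12, A = 2 160 mm², y = 6 mm, Ī = 25 920 mm⁴.
Web plate: 12 × 130, A = 1 560 mm², y = 77 mm, Ī = 2 197 000 mm⁴.
Top plate: 140 × 10, A = 1 400 mm², y = 147 mm, Ī = 11 667 mm⁴.
Centroid: ȳ = ΣA·y / ΣA = 66.188 mm.
Transfer each piece to the horizontal centroidal axis using Ī + A·d² with d = y − 66.188:
  bottom plate: d = -60.188 mm → contributes +7 850 596 mm⁴
  web plate: d = 10.813 mm → contributes +2 379 380 mm⁴
  top plate: d = 80.813 mm → contributes +9 154 591 mm⁴
Total I = 19 384 567 mm⁴.

I_x ≈ 1.94 × 10⁷ mm⁴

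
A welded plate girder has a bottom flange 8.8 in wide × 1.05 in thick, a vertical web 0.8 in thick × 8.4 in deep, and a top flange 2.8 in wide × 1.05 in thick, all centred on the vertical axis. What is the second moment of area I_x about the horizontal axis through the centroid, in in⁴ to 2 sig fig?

Break the section into simple shapes (no overlaps), measuring from the bottom-left corner of the bounding box.
Bottom plate: 8.8 × 1.05, A = 9.24 in², y = 0.525 in, Ī = 0.8489 in⁴.
Web plate: 0.8 × 8.4, A = 6.72 in², y = 5.25 in, Ī = 39.51 in⁴.
Top plate: 2.8 × 1.05, A = 2.94 in², y = 9.975 in, Ī = 0.2701 in⁴.
Centroid: ȳ = ΣA·y / ΣA = 3.675 in.
Transfer each piece to the horizontal axis through the centroid using Ī + A·d² with d = y − 3.675:
  bottom plate: d = -3.15 in → contributes +92.53 in⁴
  web plate: d = 1.575 in → contributes +56.18 in⁴
  top plate: d = 6.3 in → contributes +117 in⁴
Total I = 265.7 in⁴.

I_x ≈ 270 in⁴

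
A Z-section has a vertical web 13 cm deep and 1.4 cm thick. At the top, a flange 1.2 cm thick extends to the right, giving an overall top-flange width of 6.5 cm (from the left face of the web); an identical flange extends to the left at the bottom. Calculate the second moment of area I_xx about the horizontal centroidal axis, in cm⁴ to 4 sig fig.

I_xx ≈ 683.9 cm⁴

Break the section into simple shapes (no overlaps), measuring from the bottom-left corner of the bounding box.
Web: 1.4 × 13, A = 18.2 cm², y = 6.5 cm, Ī = 256.317 cm⁴.
Top flange (beyond web): 5.1 × 1.2, A = 6.12 cm², y = 12.4 cm, Ī = 0.7344 cm⁴.
Bottom flange (beyond web): 5.1 × 1.2, A = 6.12 cm², y = 0.6 cm, Ī = 0.7344 cm⁴.
Centroid: ȳ = ΣA·y / ΣA = 6.5 cm.
Transfer each piece to the horizontal centroidal axis using Ī + A·d² with d = y − 6.5:
  web: d = 0 cm → contributes +256.317 cm⁴
  top flange (beyond web): d = 5.9 cm → contributes +213.772 cm⁴
  bottom flange (beyond web): d = -5.9 cm → contributes +213.772 cm⁴
Total I = 683.86 cm⁴.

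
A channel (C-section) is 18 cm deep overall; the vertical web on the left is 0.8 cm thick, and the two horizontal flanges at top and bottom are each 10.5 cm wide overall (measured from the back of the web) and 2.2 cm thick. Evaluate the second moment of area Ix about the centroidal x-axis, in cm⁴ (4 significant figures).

Break the section into simple shapes (no overlaps), measuring from the bottom-left corner of the bounding box.
Web: 0.8 × 18, A = 14.4 cm², y = 9 cm, Ī = 388.8 cm⁴.
Top flange (beyond web): 9.7 × 2.2, A = 21.34 cm², y = 16.9 cm, Ī = 8.60713 cm⁴.
Bottom flange (beyond web): 9.7 × 2.2, A = 21.34 cm², y = 1.1 cm, Ī = 8.60713 cm⁴.
By symmetry the centroid is at mid-height, ȳ = 9 cm.
Transfer each piece to the centroidal x-axis using Ī + A·d² with d = y − 9:
  web: d = 0 cm → contributes +388.8 cm⁴
  top flange (beyond web): d = 7.9 cm → contributes +1340.44 cm⁴
  bottom flange (beyond web): d = -7.9 cm → contributes +1340.44 cm⁴
Total I = 3069.67 cm⁴.

Ix ≈ 3070 cm⁴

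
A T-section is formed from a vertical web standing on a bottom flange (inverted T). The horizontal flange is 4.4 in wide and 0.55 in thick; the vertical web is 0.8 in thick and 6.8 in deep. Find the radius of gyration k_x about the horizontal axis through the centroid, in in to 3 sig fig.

Break the section into simple shapes (no overlaps), measuring from the bottom-left corner of the bounding box.
Flange: 4.4 × 0.55, A = 2.42 in², y = 0.275 in, Ī = 0.061004 in⁴.
Web: 0.8 × 6.8, A = 5.44 in², y = 3.95 in, Ī = 20.962 in⁴.
Centroid: ȳ = ΣA·y / ΣA = 2.8185 in.
Transfer each piece to the horizontal axis through the centroid using Ī + A·d² with d = y − 2.8185:
  flange: d = -2.5435 in → contributes +15.717 in⁴
  web: d = 1.1315 in → contributes +27.927 in⁴
Total I = 43.644 in⁴.
Radius of gyration: k = √(I/A) = √(43.644 / 7.86) = 2.3564 in.

k_x ≈ 2.36 in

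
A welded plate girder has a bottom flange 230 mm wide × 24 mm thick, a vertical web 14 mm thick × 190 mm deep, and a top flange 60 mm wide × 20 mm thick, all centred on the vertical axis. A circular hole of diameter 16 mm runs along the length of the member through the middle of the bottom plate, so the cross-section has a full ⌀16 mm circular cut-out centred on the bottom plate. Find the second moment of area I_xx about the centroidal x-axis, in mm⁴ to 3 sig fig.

I_xx ≈ 6.10 × 10⁷ mm⁴

Break the section into simple shapes (no overlaps), measuring from the bottom-left corner of the bounding box.
Bottom plate: 230 × 24, A = 5 520 mm², y = 12 mm, Ī = 264 960 mm⁴.
Web plate: 14 × 190, A = 2 660 mm², y = 119 mm, Ī = 8 002 167 mm⁴.
Top plate: 60 × 20, A = 1 200 mm², y = 224 mm, Ī = 40 000 mm⁴.
Hole (subtracted): ⌀16, A = 201.06 mm², y = 12 mm, Ī = 3 217 mm⁴.
Centroid: ȳ = ΣA·y / ΣA = 70.724 mm.
Transfer each piece to the centroidal x-axis using Ī + A·d² with d = y − 70.724:
  bottom plate: d = -58.724 mm → contributes +19 300 445 mm⁴
  web plate: d = 48.276 mm → contributes +14 201 599 mm⁴
  top plate: d = 153.28 mm → contributes +28 232 397 mm⁴
  hole: d = -58.724 mm → contributes −696 571 mm⁴
Total I = 61 037 872 mm⁴.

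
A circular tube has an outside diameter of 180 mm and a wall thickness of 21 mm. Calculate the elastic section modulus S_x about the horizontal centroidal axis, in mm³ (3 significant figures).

S_x ≈ 3.75 × 10⁵ mm³

Break the section into simple shapes (no overlaps), measuring from the bottom-left corner of the bounding box.
Outer circle: ⌀180, A = 25 447 mm², y = 90 mm, Ī = 51 529 974 mm⁴.
Bore (subtracted): ⌀138, A = 14 957 mm², y = 90 mm, Ī = 17 802 715 mm⁴.
By symmetry the centroid is at mid-height, ȳ = 90 mm.
All pieces are centred on the horizontal centroidal axis, so I = ΣĪ (holes subtracted) = 33 727 258 mm⁴.
Extreme fibre distance c = 90 mm; S = I/c = 374 747 mm³.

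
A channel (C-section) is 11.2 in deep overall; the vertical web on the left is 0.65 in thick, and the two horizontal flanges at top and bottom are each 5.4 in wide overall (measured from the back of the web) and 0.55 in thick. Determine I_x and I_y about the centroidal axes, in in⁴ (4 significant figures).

Split into non-overlapping primitives; take the origin at the lower-left of the bounding box.
Web: 0.65 × 11.2, A = 7.28 in², y = 5.6 in, Ī = 76.1003 in⁴.
Top flange (beyond web): 4.75 × 0.55, A = 2.6125 in², y = 10.925 in, Ī = 0.0658568 in⁴.
Bottom flange (beyond web): 4.75 × 0.55, A = 2.6125 in², y = 0.275 in, Ī = 0.0658568 in⁴.
By symmetry the centroid is at mid-height, ȳ = 5.6 in.
Transfer each piece to the centroidal x-axis using Ī + A·d² with d = y − 5.6:
  web: d = 0 in → contributes +76.1003 in⁴
  top flange (beyond web): d = 5.325 in → contributes +74.1449 in⁴
  bottom flange (beyond web): d = -5.325 in → contributes +74.1449 in⁴
Total I = 224.39 in⁴.
For the y-axis: x̄ = 1.45315 in.
Repeating about the centroidal y-axis gives I_y = 32.2553 in⁴.

I_x ≈ 224.4 in⁴, I_y ≈ 32.26 in⁴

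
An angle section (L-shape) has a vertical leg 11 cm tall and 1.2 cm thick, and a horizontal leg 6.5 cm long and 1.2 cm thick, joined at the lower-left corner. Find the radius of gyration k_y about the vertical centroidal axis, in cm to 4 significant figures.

Decompose the section into non-overlapping parts with the origin at the bottom-left of its bounding rectangle.
Vertical leg: 1.2 × 11, A = 13.2 cm², x = 0.6 cm, Ī = 1.584 cm⁴.
Horizontal leg (remainder): 5.3 × 1.2, A = 6.36 cm², x = 3.85 cm, Ī = 14.8877 cm⁴.
Centroid: x̄ = ΣA·x / ΣA = 1.65675 cm.
Transfer each piece to the vertical centroidal axis using Ī + A·d² with d = x − 1.65675:
  vertical leg: d = -1.05675 cm → contributes +16.3247 cm⁴
  horizontal leg (remainder): d = 2.19325 cm → contributes +45.4815 cm⁴
Total I = 61.8062 cm⁴.
Radius of gyration: k = √(I/A) = √(61.8062 / 19.56) = 1.77759 cm.

k_y ≈ 1.778 cm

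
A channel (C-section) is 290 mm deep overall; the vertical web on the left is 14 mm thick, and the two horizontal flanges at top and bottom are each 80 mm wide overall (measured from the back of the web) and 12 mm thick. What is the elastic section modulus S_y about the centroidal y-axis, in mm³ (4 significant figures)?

Split into non-overlapping primitives; take the origin at the lower-left of the bounding box.
Web: 14 × 290, A = 4 060 mm², x = 7 mm, Ī = 66313.3 mm⁴.
Top flange (beyond web): 66 × 12, A = 792 mm², x = 47 mm, Ī = 287 496 mm⁴.
Bottom flange (beyond web): 66 × 12, A = 792 mm², x = 47 mm, Ī = 287 496 mm⁴.
Centroid: x̄ = ΣA·x / ΣA = 18.2261 mm.
Transfer each piece to the centroidal y-axis using Ī + A·d² with d = x − 18.2261:
  web: d = -11.2261 mm → contributes +577 974 mm⁴
  top flange (beyond web): d = 28.7739 mm → contributes +943 223 mm⁴
  bottom flange (beyond web): d = 28.7739 mm → contributes +943 223 mm⁴
Total I = 2 464 421 mm⁴.
Extreme fibre distance c = 61.7739 mm; S = I/c = 39894.2 mm³.

S_y ≈ 3.989 × 10⁴ mm³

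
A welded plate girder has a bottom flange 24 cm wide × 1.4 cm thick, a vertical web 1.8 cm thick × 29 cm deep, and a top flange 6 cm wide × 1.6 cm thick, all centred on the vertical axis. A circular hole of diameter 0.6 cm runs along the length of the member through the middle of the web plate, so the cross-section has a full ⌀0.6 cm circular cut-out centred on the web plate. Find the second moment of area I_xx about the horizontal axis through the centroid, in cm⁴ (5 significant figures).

Split into non-overlapping primitives; take the origin at the lower-left of the bounding box.
Bottom plate: 24 × 1.4, A = 33.6 cm², y = 0.7 cm, Ī = 5.488 cm⁴.
Web plate: 1.8 × 29, A = 52.2 cm², y = 15.9 cm, Ī = 3658.35 cm⁴.
Top plate: 6 × 1.6, A = 9.6 cm², y = 31.2 cm, Ī = 2.048 cm⁴.
Hole (subtracted): ⌀0.6, A = 0.2827433 cm², y = 15.9 cm, Ī = 0.006361725 cm⁴.
Centroid: ȳ = ΣA·y / ΣA = 12.07483 cm.
Transfer each piece to the horizontal axis through the centroid using Ī + A·d² with d = y − 12.07483:
  bottom plate: d = -11.37483 cm → contributes +4352.88 cm⁴
  web plate: d = 3.825173 cm → contributes +4422.138 cm⁴
  top plate: d = 19.12517 cm → contributes +3513.462 cm⁴
  hole: d = 3.825173 cm → contributes −4.143449 cm⁴
Total I = 12284.34 cm⁴.

I_xx ≈ 1.2284 × 10⁴ cm⁴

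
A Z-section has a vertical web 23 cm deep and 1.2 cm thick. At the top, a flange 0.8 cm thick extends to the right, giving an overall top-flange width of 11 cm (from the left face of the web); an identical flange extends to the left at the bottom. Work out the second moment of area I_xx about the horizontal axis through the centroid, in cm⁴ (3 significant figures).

Break the section into simple shapes (no overlaps), measuring from the bottom-left corner of the bounding box.
Web: 1.2 × 23, A = 27.6 cm², y = 11.5 cm, Ī = 1216.7 cm⁴.
Top flange (beyond web): 9.8 × 0.8, A = 7.84 cm², y = 22.6 cm, Ī = 0.41813 cm⁴.
Bottom flange (beyond web): 9.8 × 0.8, A = 7.84 cm², y = 0.4 cm, Ī = 0.41813 cm⁴.
Centroid: ȳ = ΣA·y / ΣA = 11.5 cm.
Transfer each piece to the horizontal axis through the centroid using Ī + A·d² with d = y − 11.5:
  web: d = 0 cm → contributes +1216.7 cm⁴
  top flange (beyond web): d = 11.1 cm → contributes +966.38 cm⁴
  bottom flange (beyond web): d = -11.1 cm → contributes +966.38 cm⁴
Total I = 3149.5 cm⁴.

I_xx ≈ 3150 cm⁴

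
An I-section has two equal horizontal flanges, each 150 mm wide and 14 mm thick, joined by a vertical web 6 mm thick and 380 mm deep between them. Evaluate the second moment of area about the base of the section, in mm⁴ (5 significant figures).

Treat the section as a set of non-overlapping primitives; coordinates are from the bounding-box lower-left.
Bottom flange: 150 × 14, A = 2 100 mm², y = 7 mm, Ī = 34 300 mm⁴.
Web: 6 × 380, A = 2 280 mm², y = 204 mm, Ī = 27 436 000 mm⁴.
Top flange: 150 × 14, A = 2 100 mm², y = 401 mm, Ī = 34 300 mm⁴.
Transfer each piece to a horizontal axis along the bottom face using Ī + A·d² with d = y − 0:
  bottom flange: d = 7 mm → contributes +137 200 mm⁴
  web: d = 204 mm → contributes +122 320 480 mm⁴
  top flange: d = 401 mm → contributes +337 716 400 mm⁴
Total I = 460 174 080 mm⁴.

I_base ≈ 4.6017 × 10⁸ mm⁴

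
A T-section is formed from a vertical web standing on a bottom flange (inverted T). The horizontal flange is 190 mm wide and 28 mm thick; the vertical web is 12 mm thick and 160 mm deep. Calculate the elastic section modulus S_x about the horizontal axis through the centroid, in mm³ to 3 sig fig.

S_x ≈ 1.13 × 10⁵ mm³

Break the section into simple shapes (no overlaps), measuring from the bottom-left corner of the bounding box.
Flange: 190 × 28, A = 5 320 mm², y = 14 mm, Ī = 347 573 mm⁴.
Web: 12 × 160, A = 1 920 mm², y = 108 mm, Ī = 4 096 000 mm⁴.
Centroid: ȳ = ΣA·y / ΣA = 38.928 mm.
Transfer each piece to the horizontal axis through the centroid using Ī + A·d² with d = y − 38.928:
  flange: d = -24.928 mm → contributes +3 653 496 mm⁴
  web: d = 69.072 mm → contributes +13 256 160 mm⁴
Total I = 16 909 656 mm⁴.
Extreme fibre distance c = 149.07 mm; S = I/c = 113 433 mm³.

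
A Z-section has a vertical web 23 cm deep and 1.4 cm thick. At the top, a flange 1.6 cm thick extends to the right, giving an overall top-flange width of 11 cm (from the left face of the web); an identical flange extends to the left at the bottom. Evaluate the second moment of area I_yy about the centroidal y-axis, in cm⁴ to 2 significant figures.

I_yy ≈ 1200 cm⁴

Decompose the section into non-overlapping parts with the origin at the bottom-left of its bounding rectangle.
Web: 1.4 × 23, A = 32.2 cm², x = 10.3 cm, Ī = 5.259 cm⁴.
Top flange (beyond web): 9.6 × 1.6, A = 15.36 cm², x = 15.8 cm, Ī = 118 cm⁴.
Bottom flange (beyond web): 9.6 × 1.6, A = 15.36 cm², x = 4.8 cm, Ī = 118 cm⁴.
Centroid: x̄ = ΣA·x / ΣA = 10.3 cm.
Transfer each piece to the centroidal y-axis using Ī + A·d² with d = x − 10.3:
  web: d = 0 cm → contributes +5.259 cm⁴
  top flange (beyond web): d = 5.5 cm → contributes +582.6 cm⁴
  bottom flange (beyond web): d = -5.5 cm → contributes +582.6 cm⁴
Total I = 1 170 cm⁴.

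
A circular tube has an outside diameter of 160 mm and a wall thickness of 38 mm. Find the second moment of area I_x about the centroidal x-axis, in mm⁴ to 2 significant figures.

Split into non-overlapping primitives; take the origin at the lower-left of the bounding box.
Outer circle: ⌀160, A = 20 106 mm², y = 80 mm, Ī = 32 169 909 mm⁴.
Bore (subtracted): ⌀84, A = 5 542 mm², y = 80 mm, Ī = 2 443 920 mm⁴.
By symmetry the centroid is at mid-height, ȳ = 80 mm.
All pieces are centred on the centroidal x-axis, so I = ΣĪ (holes subtracted) = 29 725 988 mm⁴.

I_x ≈ 3.0 × 10⁷ mm⁴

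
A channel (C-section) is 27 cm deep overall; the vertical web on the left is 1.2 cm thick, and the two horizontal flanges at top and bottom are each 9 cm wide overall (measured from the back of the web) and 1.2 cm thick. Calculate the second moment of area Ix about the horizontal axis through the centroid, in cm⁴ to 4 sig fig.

Split into non-overlapping primitives; take the origin at the lower-left of the bounding box.
Web: 1.2 × 27, A = 32.4 cm², y = 13.5 cm, Ī = 1968.3 cm⁴.
Top flange (beyond web): 7.8 × 1.2, A = 9.36 cm², y = 26.4 cm, Ī = 1.1232 cm⁴.
Bottom flange (beyond web): 7.8 × 1.2, A = 9.36 cm², y = 0.6 cm, Ī = 1.1232 cm⁴.
By symmetry the centroid is at mid-height, ȳ = 13.5 cm.
Transfer each piece to the horizontal axis through the centroid using Ī + A·d² with d = y − 13.5:
  web: d = 0 cm → contributes +1968.3 cm⁴
  top flange (beyond web): d = 12.9 cm → contributes +1558.72 cm⁴
  bottom flange (beyond web): d = -12.9 cm → contributes +1558.72 cm⁴
Total I = 5085.74 cm⁴.

Ix ≈ 5086 cm⁴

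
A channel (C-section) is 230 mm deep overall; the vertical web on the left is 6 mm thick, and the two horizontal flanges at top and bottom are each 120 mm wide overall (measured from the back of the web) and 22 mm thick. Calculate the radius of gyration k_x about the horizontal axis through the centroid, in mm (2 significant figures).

k_x ≈ 97 mm

Break the section into simple shapes (no overlaps), measuring from the bottom-left corner of the bounding box.
Web: 6 × 230, A = 1 380 mm², y = 115 mm, Ī = 6 083 500 mm⁴.
Top flange (beyond web): 114 × 22, A = 2 508 mm², y = 219 mm, Ī = 101 156 mm⁴.
Bottom flange (beyond web): 114 × 22, A = 2 508 mm², y = 11 mm, Ī = 101 156 mm⁴.
By symmetry the centroid is at mid-height, ȳ = 115 mm.
Transfer each piece to the horizontal axis through the centroid using Ī + A·d² with d = y − 115:
  web: d = 0 mm → contributes +6 083 500 mm⁴
  top flange (beyond web): d = 104 mm → contributes +27 227 684 mm⁴
  bottom flange (beyond web): d = -104 mm → contributes +27 227 684 mm⁴
Total I = 60 538 868 mm⁴.
Radius of gyration: k = √(I/A) = √(60 538 868 / 6 396) = 97.29 mm.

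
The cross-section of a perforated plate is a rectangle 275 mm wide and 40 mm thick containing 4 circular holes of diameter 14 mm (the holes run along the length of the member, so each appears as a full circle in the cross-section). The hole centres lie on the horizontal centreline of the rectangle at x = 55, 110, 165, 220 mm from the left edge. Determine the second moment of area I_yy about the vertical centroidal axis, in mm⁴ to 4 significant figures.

I_yy ≈ 6.699 × 10⁷ mm⁴

Break the section into simple shapes (no overlaps), measuring from the bottom-left corner of the bounding box.
Plate: 275 × 40, A = 11 000 mm², x = 137.5 mm, Ī = 69 322 917 mm⁴.
Hole 1 (subtracted): ⌀14, A = 153.938 mm², x = 55 mm, Ī = 1885.74 mm⁴.
Hole 2 (subtracted): ⌀14, A = 153.938 mm², x = 110 mm, Ī = 1885.74 mm⁴.
Hole 3 (subtracted): ⌀14, A = 153.938 mm², x = 165 mm, Ī = 1885.74 mm⁴.
Hole 4 (subtracted): ⌀14, A = 153.938 mm², x = 220 mm, Ī = 1885.74 mm⁴.
By symmetry the centroid is at mid-width, x̄ = 137.5 mm.
Transfer each piece to the vertical centroidal axis using Ī + A·d² with d = x − 137.5:
  plate: d = 0 mm → contributes +69 322 917 mm⁴
  hole 1: d = -82.5 mm → contributes −1 049 627 mm⁴
  hole 2: d = -27.5 mm → contributes −118 301 mm⁴
  hole 3: d = 27.5 mm → contributes −118 301 mm⁴
  hole 4: d = 82.5 mm → contributes −1 049 627 mm⁴
Total I = 66 987 061 mm⁴.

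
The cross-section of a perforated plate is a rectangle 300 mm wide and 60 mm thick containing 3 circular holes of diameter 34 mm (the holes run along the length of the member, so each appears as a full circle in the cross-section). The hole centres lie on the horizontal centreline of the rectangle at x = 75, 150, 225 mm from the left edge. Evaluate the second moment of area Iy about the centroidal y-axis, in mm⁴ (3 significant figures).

Treat the section as a set of non-overlapping primitives; coordinates are from the bounding-box lower-left.
Plate: 300 × 60, A = 18 000 mm², x = 150 mm, Ī = 135 000 000 mm⁴.
Hole 1 (subtracted): ⌀34, A = 907.92 mm², x = 75 mm, Ī = 65 597 mm⁴.
Hole 2 (subtracted): ⌀34, A = 907.92 mm², x = 150 mm, Ī = 65 597 mm⁴.
Hole 3 (subtracted): ⌀34, A = 907.92 mm², x = 225 mm, Ī = 65 597 mm⁴.
By symmetry the centroid is at mid-width, x̄ = 150 mm.
Transfer each piece to the centroidal y-axis using Ī + A·d² with d = x − 150:
  plate: d = 0 mm → contributes +135 000 000 mm⁴
  hole 1: d = -75 mm → contributes −5 172 649 mm⁴
  hole 2: d = 0 mm → contributes −65 597 mm⁴
  hole 3: d = 75 mm → contributes −5 172 649 mm⁴
Total I = 124 589 105 mm⁴.

Iy ≈ 1.25 × 10⁸ mm⁴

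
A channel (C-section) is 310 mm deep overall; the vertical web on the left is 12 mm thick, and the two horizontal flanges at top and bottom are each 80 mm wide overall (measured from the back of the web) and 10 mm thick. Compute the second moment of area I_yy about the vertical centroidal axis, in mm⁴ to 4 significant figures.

I_yy ≈ 2.162 × 10⁶ mm⁴

Break the section into simple shapes (no overlaps), measuring from the bottom-left corner of the bounding box.
Web: 12 × 310, A = 3 720 mm², x = 6 mm, Ī = 44 640 mm⁴.
Top flange (beyond web): 68 × 10, A = 680 mm², x = 46 mm, Ī = 262 027 mm⁴.
Bottom flange (beyond web): 68 × 10, A = 680 mm², x = 46 mm, Ī = 262 027 mm⁴.
Centroid: x̄ = ΣA·x / ΣA = 16.7087 mm.
Transfer each piece to the vertical centroidal axis using Ī + A·d² with d = x − 16.7087:
  web: d = -10.7087 mm → contributes +471 233 mm⁴
  top flange (beyond web): d = 29.2913 mm → contributes +845 455 mm⁴
  bottom flange (beyond web): d = 29.2913 mm → contributes +845 455 mm⁴
Total I = 2 162 142 mm⁴.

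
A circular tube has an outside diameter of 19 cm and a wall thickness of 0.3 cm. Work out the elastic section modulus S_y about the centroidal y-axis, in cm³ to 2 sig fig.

S_y ≈ 81 cm³

Treat the section as a set of non-overlapping primitives; coordinates are from the bounding-box lower-left.
Outer circle: ⌀19, A = 283.5 cm², x = 9.5 cm, Ī = 6 397 cm⁴.
Bore (subtracted): ⌀18.4, A = 265.9 cm², x = 9.5 cm, Ī = 5 627 cm⁴.
By symmetry the centroid is at mid-width, x̄ = 9.5 cm.
All pieces are centred on the centroidal y-axis, so I = ΣĪ (holes subtracted) = 770.6 cm⁴.
Extreme fibre distance c = 9.5 cm; S = I/c = 81.11 cm³.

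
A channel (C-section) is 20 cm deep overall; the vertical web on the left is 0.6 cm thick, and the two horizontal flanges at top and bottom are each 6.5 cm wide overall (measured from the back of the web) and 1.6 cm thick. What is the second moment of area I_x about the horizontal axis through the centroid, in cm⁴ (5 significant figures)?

Decompose the section into non-overlapping parts with the origin at the bottom-left of its bounding rectangle.
Web: 0.6 × 20, A = 12 cm², y = 10 cm, Ī = 400 cm⁴.
Top flange (beyond web): 5.9 × 1.6, A = 9.44 cm², y = 19.2 cm, Ī = 2.013867 cm⁴.
Bottom flange (beyond web): 5.9 × 1.6, A = 9.44 cm², y = 0.8 cm, Ī = 2.013867 cm⁴.
By symmetry the centroid is at mid-height, ȳ = 10 cm.
Transfer each piece to the horizontal axis through the centroid using Ī + A·d² with d = y − 10:
  web: d = 0 cm → contributes +400 cm⁴
  top flange (beyond web): d = 9.2 cm → contributes +801.0155 cm⁴
  bottom flange (beyond web): d = -9.2 cm → contributes +801.0155 cm⁴
Total I = 2002.031 cm⁴.

I_x ≈ 2002.0 cm⁴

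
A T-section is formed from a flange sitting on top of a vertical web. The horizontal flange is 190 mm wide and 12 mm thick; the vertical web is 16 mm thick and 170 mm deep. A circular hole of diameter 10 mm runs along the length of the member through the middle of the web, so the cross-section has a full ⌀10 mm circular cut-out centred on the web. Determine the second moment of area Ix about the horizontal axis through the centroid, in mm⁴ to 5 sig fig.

Ix ≈ 1.6711 × 10⁷ mm⁴

Break the section into simple shapes (no overlaps), measuring from the bottom-left corner of the bounding box.
Flange: 190 × 12, A = 2 280 mm², y = 176 mm, Ī = 27 360 mm⁴.
Web: 16 × 170, A = 2 720 mm², y = 85 mm, Ī = 6 550 667 mm⁴.
Hole (subtracted): ⌀10, A = 78.53982 mm², y = 85 mm, Ī = 490.8739 mm⁴.
Centroid: ȳ = ΣA·y / ΣA = 127.1582 mm.
Transfer each piece to the horizontal axis through the centroid using Ī + A·d² with d = y − 127.1582:
  flange: d = 48.84178 mm → contributes +5 466 344 mm⁴
  web: d = -42.15822 mm → contributes +11 384 965 mm⁴
  hole: d = -42.15822 mm → contributes −140080.9 mm⁴
Total I = 16 711 228 mm⁴.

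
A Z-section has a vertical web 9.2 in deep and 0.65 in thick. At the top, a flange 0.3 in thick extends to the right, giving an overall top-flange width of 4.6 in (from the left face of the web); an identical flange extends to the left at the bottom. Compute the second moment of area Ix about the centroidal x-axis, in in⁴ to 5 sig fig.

Ix ≈ 89.129 in⁴

Split into non-overlapping primitives; take the origin at the lower-left of the bounding box.
Web: 0.65 × 9.2, A = 5.98 in², y = 4.6 in, Ī = 42.17893 in⁴.
Top flange (beyond web): 3.95 × 0.3, A = 1.185 in², y = 9.05 in, Ī = 0.0088875 in⁴.
Bottom flange (beyond web): 3.95 × 0.3, A = 1.185 in², y = 0.15 in, Ī = 0.0088875 in⁴.
Centroid: ȳ = ΣA·y / ΣA = 4.6 in.
Transfer each piece to the centroidal x-axis using Ī + A·d² with d = y − 4.6:
  web: d = 0 in → contributes +42.17893 in⁴
  top flange (beyond web): d = 4.45 in → contributes +23.47485 in⁴
  bottom flange (beyond web): d = -4.45 in → contributes +23.47485 in⁴
Total I = 89.12863 in⁴.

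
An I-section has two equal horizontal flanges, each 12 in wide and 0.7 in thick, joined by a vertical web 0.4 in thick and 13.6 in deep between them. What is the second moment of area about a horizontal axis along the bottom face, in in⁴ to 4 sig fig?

Treat the section as a set of non-overlapping primitives; coordinates are from the bounding-box lower-left.
Bottom flange: 12 × 0.7, A = 8.4 in², y = 0.35 in, Ī = 0.343 in⁴.
Web: 0.4 × 13.6, A = 5.44 in², y = 7.5 in, Ī = 83.8485 in⁴.
Top flange: 12 × 0.7, A = 8.4 in², y = 14.65 in, Ī = 0.343 in⁴.
Transfer each piece to the base of the section using Ī + A·d² with d = y − 0:
  bottom flange: d = 0.35 in → contributes +1.372 in⁴
  web: d = 7.5 in → contributes +389.849 in⁴
  top flange: d = 14.65 in → contributes +1803.17 in⁴
Total I = 2194.39 in⁴.

I_base ≈ 2194 in⁴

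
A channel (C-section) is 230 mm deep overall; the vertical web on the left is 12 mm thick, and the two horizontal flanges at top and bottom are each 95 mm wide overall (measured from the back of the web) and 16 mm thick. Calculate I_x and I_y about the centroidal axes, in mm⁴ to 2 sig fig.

I_x ≈ 4.3 × 10⁷ mm⁴, I_y ≈ 4.6 × 10⁶ mm⁴

Break the section into simple shapes (no overlaps), measuring from the bottom-left corner of the bounding box.
Web: 12 × 230, A = 2 760 mm², y = 115 mm, Ī = 12 167 000 mm⁴.
Top flange (beyond web): 83 × 16, A = 1 328 mm², y = 222 mm, Ī = 28 331 mm⁴.
Bottom flange (beyond web): 83 × 16, A = 1 328 mm², y = 8 mm, Ī = 28 331 mm⁴.
By symmetry the centroid is at mid-height, ȳ = 115 mm.
Transfer each piece to the centroidal x-axis using Ī + A·d² with d = y − 115:
  web: d = 0 mm → contributes +12 167 000 mm⁴
  top flange (beyond web): d = 107 mm → contributes +15 232 603 mm⁴
  bottom flange (beyond web): d = -107 mm → contributes +15 232 603 mm⁴
Total I = 42 632 205 mm⁴.
For the y-axis: x̄ = 29.29 mm.
Repeating about the centroidal y-axis gives I_y = 4 611 721 mm⁴.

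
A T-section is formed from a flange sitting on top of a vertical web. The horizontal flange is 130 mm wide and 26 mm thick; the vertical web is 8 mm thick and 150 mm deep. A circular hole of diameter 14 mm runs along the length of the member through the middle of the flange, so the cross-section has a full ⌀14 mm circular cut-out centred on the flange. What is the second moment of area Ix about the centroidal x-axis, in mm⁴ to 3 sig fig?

Break the section into simple shapes (no overlaps), measuring from the bottom-left corner of the bounding box.
Flange: 130 × 26, A = 3 380 mm², y = 163 mm, Ī = 190 407 mm⁴.
Web: 8 × 150, A = 1 200 mm², y = 75 mm, Ī = 2 250 000 mm⁴.
Hole (subtracted): ⌀14, A = 153.94 mm², y = 163 mm, Ī = 1885.7 mm⁴.
Centroid: ȳ = ΣA·y / ΣA = 139.14 mm.
Transfer each piece to the centroidal x-axis using Ī + A·d² with d = y − 139.14:
  flange: d = 23.859 mm → contributes +2 114 427 mm⁴
  web: d = -64.141 mm → contributes +7 186 931 mm⁴
  hole: d = 23.859 mm → contributes −89 513 mm⁴
Total I = 9 211 844 mm⁴.

Ix ≈ 9.21 × 10⁶ mm⁴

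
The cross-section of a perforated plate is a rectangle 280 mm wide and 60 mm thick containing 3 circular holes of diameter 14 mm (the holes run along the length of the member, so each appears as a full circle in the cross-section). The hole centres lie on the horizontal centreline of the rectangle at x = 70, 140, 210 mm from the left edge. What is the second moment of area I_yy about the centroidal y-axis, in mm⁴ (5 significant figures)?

Split into non-overlapping primitives; take the origin at the lower-left of the bounding box.
Plate: 280 × 60, A = 16 800 mm², x = 140 mm, Ī = 109 760 000 mm⁴.
Hole 1 (subtracted): ⌀14, A = 153.938 mm², x = 70 mm, Ī = 1885.741 mm⁴.
Hole 2 (subtracted): ⌀14, A = 153.938 mm², x = 140 mm, Ī = 1885.741 mm⁴.
Hole 3 (subtracted): ⌀14, A = 153.938 mm², x = 210 mm, Ī = 1885.741 mm⁴.
By symmetry the centroid is at mid-width, x̄ = 140 mm.
Transfer each piece to the centroidal y-axis using Ī + A·d² with d = x − 140:
  plate: d = 0 mm → contributes +109 760 000 mm⁴
  hole 1: d = -70 mm → contributes −756182.1 mm⁴
  hole 2: d = 0 mm → contributes −1885.741 mm⁴
  hole 3: d = 70 mm → contributes −756182.1 mm⁴
Total I = 108 245 750 mm⁴.

I_yy ≈ 1.0825 × 10⁸ mm⁴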